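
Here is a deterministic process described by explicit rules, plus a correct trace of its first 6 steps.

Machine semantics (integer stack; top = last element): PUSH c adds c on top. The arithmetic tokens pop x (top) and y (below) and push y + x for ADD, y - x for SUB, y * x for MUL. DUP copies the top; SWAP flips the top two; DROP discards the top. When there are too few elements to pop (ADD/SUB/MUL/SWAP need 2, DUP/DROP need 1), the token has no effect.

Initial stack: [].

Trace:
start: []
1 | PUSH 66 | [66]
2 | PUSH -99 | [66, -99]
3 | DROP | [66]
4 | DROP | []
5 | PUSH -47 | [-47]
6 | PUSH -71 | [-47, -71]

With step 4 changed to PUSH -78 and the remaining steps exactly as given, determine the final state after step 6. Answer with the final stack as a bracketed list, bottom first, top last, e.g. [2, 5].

(re-executing from step 4 with the substitution; state before step 4: [66])
4 | PUSH -78 | [66, -78]
5 | PUSH -47 | [66, -78, -47]
6 | PUSH -71 | [66, -78, -47, -71]

[66, -78, -47, -71]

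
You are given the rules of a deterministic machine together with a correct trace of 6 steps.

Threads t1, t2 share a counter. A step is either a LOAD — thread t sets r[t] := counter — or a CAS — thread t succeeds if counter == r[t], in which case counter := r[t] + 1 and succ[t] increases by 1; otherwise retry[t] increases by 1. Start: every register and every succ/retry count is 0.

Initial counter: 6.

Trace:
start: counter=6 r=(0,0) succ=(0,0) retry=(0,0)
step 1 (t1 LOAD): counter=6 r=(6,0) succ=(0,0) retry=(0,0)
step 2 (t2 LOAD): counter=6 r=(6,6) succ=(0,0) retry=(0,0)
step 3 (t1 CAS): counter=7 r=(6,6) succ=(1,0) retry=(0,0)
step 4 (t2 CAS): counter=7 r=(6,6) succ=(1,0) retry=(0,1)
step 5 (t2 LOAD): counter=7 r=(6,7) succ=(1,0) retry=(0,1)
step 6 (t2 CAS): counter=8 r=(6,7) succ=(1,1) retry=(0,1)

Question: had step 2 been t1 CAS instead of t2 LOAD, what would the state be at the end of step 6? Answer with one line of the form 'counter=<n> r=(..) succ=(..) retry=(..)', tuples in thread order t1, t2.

(re-executing from step 2 with the substitution; state before step 2: counter=6 r=(6,0) succ=(0,0) retry=(0,0))
step 2 (t1 CAS): counter=7 r=(6,0) succ=(1,0) retry=(0,0)
step 3 (t1 CAS): counter=7 r=(6,0) succ=(1,0) retry=(1,0)
step 4 (t2 CAS): counter=7 r=(6,0) succ=(1,0) retry=(1,1)
step 5 (t2 LOAD): counter=7 r=(6,7) succ=(1,0) retry=(1,1)
step 6 (t2 CAS): counter=8 r=(6,7) succ=(1,1) retry=(1,1)

counter=8 r=(6,7) succ=(1,1) retry=(1,1)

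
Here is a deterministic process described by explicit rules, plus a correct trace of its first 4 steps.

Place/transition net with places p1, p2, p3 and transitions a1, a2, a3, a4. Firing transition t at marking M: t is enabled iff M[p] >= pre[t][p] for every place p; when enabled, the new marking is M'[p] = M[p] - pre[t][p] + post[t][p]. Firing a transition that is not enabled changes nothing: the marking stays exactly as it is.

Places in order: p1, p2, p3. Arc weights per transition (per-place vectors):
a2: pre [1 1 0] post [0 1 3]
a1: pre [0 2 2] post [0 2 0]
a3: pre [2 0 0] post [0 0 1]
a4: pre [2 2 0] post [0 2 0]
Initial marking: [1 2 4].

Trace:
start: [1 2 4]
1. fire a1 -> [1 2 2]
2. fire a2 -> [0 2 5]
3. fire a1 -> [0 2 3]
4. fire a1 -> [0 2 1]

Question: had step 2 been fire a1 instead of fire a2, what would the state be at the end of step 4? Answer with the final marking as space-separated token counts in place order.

1 2 0

(re-executing from step 2 with the substitution; state before step 2: [1 2 2])
2. fire a1 -> [1 2 0]
3. fire a1 -> [1 2 0]
4. fire a1 -> [1 2 0]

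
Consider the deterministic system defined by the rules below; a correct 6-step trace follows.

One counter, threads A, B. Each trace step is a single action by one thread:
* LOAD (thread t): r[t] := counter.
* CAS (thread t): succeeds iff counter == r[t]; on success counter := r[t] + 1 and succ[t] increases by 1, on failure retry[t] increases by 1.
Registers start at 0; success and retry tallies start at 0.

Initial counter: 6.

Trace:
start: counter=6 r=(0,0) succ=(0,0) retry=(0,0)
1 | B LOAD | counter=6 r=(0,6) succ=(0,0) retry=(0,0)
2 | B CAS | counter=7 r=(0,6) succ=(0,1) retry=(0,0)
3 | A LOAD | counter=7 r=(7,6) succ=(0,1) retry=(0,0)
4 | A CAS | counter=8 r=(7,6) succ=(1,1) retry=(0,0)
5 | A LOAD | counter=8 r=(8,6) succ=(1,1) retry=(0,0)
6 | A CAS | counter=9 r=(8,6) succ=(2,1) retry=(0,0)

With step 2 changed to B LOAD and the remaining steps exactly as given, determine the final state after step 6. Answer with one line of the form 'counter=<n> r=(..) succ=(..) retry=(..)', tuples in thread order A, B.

(re-executing from step 2 with the substitution; state before step 2: counter=6 r=(0,6) succ=(0,0) retry=(0,0))
2 | B LOAD | counter=6 r=(0,6) succ=(0,0) retry=(0,0)
3 | A LOAD | counter=6 r=(6,6) succ=(0,0) retry=(0,0)
4 | A CAS | counter=7 r=(6,6) succ=(1,0) retry=(0,0)
5 | A LOAD | counter=7 r=(7,6) succ=(1,0) retry=(0,0)
6 | A CAS | counter=8 r=(7,6) succ=(2,0) retry=(0,0)

counter=8 r=(7,6) succ=(2,0) retry=(0,0)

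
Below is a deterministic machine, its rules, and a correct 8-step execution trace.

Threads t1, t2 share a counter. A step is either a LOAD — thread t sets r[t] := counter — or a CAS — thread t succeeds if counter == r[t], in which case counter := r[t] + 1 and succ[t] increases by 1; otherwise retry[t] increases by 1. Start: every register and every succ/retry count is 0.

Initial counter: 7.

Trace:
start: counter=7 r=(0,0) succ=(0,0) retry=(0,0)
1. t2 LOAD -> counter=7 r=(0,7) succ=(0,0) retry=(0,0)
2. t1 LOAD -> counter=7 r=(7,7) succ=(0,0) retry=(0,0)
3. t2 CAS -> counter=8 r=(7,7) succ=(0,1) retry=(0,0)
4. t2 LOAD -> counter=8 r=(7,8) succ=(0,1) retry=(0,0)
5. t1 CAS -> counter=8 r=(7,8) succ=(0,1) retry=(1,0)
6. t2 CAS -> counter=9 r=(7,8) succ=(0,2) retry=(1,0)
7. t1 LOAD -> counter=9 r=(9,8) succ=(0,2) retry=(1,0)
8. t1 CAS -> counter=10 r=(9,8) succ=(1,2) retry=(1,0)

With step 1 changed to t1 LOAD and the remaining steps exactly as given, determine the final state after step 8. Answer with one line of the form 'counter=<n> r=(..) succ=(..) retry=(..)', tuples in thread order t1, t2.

(re-executing from step 1 with the substitution; state before step 1: counter=7 r=(0,0) succ=(0,0) retry=(0,0))
1. t1 LOAD -> counter=7 r=(7,0) succ=(0,0) retry=(0,0)
2. t1 LOAD -> counter=7 r=(7,0) succ=(0,0) retry=(0,0)
3. t2 CAS -> counter=7 r=(7,0) succ=(0,0) retry=(0,1)
4. t2 LOAD -> counter=7 r=(7,7) succ=(0,0) retry=(0,1)
5. t1 CAS -> counter=8 r=(7,7) succ=(1,0) retry=(0,1)
6. t2 CAS -> counter=8 r=(7,7) succ=(1,0) retry=(0,2)
7. t1 LOAD -> counter=8 r=(8,7) succ=(1,0) retry=(0,2)
8. t1 CAS -> counter=9 r=(8,7) succ=(2,0) retry=(0,2)

counter=9 r=(8,7) succ=(2,0) retry=(0,2)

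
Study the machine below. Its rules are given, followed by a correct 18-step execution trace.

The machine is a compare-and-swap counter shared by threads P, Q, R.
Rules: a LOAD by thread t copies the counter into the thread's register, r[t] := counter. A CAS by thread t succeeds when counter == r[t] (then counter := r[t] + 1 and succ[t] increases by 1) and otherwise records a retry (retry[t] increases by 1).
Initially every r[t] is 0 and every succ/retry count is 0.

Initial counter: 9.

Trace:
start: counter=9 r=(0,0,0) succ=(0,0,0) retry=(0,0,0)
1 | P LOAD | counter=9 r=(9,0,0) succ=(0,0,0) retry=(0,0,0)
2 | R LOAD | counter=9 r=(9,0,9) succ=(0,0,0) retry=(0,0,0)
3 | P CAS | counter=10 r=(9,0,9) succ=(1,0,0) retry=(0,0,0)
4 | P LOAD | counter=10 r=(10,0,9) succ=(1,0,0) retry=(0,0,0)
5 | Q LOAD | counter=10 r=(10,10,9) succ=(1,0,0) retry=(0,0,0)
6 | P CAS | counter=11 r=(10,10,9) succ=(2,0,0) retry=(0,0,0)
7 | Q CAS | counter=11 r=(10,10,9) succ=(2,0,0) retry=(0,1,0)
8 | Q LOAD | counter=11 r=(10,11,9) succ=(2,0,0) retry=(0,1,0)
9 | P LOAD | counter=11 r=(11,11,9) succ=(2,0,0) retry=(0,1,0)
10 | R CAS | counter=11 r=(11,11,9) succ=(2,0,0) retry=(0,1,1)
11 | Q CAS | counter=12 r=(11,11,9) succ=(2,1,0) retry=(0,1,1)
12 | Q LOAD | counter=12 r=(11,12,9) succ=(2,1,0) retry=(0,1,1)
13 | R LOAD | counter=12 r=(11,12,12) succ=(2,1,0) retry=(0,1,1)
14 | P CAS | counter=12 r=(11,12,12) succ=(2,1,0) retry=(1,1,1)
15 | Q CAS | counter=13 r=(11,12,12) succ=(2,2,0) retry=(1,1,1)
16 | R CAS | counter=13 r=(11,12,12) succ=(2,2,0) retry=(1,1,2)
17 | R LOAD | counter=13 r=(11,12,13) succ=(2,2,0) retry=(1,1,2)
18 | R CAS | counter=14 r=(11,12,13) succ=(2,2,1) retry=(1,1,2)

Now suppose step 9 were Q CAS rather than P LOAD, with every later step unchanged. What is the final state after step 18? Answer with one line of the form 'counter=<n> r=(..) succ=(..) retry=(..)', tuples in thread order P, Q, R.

counter=14 r=(10,12,13) succ=(2,2,1) retry=(1,2,2)

(re-executing from step 9 with the substitution; state before step 9: counter=11 r=(10,11,9) succ=(2,0,0) retry=(0,1,0))
9 | Q CAS | counter=12 r=(10,11,9) succ=(2,1,0) retry=(0,1,0)
10 | R CAS | counter=12 r=(10,11,9) succ=(2,1,0) retry=(0,1,1)
11 | Q CAS | counter=12 r=(10,11,9) succ=(2,1,0) retry=(0,2,1)
12 | Q LOAD | counter=12 r=(10,12,9) succ=(2,1,0) retry=(0,2,1)
13 | R LOAD | counter=12 r=(10,12,12) succ=(2,1,0) retry=(0,2,1)
14 | P CAS | counter=12 r=(10,12,12) succ=(2,1,0) retry=(1,2,1)
15 | Q CAS | counter=13 r=(10,12,12) succ=(2,2,0) retry=(1,2,1)
16 | R CAS | counter=13 r=(10,12,12) succ=(2,2,0) retry=(1,2,2)
17 | R LOAD | counter=13 r=(10,12,13) succ=(2,2,0) retry=(1,2,2)
18 | R CAS | counter=14 r=(10,12,13) succ=(2,2,1) retry=(1,2,2)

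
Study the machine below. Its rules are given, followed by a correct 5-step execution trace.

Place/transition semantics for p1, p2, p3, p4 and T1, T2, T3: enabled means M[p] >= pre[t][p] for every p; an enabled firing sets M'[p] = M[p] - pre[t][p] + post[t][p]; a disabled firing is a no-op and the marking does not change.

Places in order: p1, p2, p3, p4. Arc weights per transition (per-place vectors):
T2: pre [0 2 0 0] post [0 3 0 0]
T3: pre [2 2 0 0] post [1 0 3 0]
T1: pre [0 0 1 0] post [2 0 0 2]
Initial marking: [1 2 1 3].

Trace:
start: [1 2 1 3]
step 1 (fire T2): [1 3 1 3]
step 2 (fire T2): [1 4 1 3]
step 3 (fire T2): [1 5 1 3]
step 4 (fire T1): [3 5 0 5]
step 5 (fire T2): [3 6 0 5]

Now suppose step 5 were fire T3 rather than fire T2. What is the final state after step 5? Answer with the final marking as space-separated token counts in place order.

2 3 3 5

(re-executing from step 5 with the substitution; state before step 5: [3 5 0 5])
step 5 (fire T3): [2 3 3 5]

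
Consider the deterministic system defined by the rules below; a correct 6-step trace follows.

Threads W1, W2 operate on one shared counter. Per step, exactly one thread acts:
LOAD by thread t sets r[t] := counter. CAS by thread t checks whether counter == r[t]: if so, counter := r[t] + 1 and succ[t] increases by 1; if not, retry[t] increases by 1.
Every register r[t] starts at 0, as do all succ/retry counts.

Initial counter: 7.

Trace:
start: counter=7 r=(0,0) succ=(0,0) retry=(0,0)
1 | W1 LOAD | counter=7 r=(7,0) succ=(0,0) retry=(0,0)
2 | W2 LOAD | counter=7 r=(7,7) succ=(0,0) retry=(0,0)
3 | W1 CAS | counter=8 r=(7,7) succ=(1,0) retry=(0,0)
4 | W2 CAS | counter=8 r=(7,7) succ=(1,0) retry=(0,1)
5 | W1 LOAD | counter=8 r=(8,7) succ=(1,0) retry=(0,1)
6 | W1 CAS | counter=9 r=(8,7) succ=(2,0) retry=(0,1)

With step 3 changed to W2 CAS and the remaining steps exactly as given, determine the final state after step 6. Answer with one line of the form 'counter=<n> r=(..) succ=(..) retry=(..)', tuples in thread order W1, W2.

counter=9 r=(8,7) succ=(1,1) retry=(0,1)

(re-executing from step 3 with the substitution; state before step 3: counter=7 r=(7,7) succ=(0,0) retry=(0,0))
3 | W2 CAS | counter=8 r=(7,7) succ=(0,1) retry=(0,0)
4 | W2 CAS | counter=8 r=(7,7) succ=(0,1) retry=(0,1)
5 | W1 LOAD | counter=8 r=(8,7) succ=(0,1) retry=(0,1)
6 | W1 CAS | counter=9 r=(8,7) succ=(1,1) retry=(0,1)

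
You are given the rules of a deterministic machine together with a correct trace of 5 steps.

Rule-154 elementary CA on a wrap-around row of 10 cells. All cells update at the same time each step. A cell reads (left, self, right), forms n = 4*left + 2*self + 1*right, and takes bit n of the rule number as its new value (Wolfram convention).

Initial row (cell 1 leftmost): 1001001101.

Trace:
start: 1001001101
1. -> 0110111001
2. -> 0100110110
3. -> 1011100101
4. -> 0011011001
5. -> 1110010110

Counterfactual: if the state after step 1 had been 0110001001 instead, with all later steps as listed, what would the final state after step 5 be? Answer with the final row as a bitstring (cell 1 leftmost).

state after step 1 := 0110001001
2. -> 0101010110
3. -> 1000000101
4. -> 0100001001
5. -> 0010010110

0010010110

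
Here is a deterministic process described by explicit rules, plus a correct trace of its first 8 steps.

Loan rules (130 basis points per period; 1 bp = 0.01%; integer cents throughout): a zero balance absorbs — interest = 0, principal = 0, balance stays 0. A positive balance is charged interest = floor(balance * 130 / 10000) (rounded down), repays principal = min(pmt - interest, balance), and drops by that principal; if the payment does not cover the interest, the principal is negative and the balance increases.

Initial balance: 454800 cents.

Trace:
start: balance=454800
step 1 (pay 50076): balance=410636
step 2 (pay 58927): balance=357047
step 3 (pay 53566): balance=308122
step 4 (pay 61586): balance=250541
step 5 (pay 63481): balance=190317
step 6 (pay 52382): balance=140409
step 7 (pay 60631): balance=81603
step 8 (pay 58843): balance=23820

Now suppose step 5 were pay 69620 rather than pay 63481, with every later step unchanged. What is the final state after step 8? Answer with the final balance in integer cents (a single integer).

(re-executing from step 5 with the substitution; state before step 5: balance=250541)
step 5 (pay 69620): balance=184178
step 6 (pay 52382): balance=134190
step 7 (pay 60631): balance=75303
step 8 (pay 58843): balance=17438

17438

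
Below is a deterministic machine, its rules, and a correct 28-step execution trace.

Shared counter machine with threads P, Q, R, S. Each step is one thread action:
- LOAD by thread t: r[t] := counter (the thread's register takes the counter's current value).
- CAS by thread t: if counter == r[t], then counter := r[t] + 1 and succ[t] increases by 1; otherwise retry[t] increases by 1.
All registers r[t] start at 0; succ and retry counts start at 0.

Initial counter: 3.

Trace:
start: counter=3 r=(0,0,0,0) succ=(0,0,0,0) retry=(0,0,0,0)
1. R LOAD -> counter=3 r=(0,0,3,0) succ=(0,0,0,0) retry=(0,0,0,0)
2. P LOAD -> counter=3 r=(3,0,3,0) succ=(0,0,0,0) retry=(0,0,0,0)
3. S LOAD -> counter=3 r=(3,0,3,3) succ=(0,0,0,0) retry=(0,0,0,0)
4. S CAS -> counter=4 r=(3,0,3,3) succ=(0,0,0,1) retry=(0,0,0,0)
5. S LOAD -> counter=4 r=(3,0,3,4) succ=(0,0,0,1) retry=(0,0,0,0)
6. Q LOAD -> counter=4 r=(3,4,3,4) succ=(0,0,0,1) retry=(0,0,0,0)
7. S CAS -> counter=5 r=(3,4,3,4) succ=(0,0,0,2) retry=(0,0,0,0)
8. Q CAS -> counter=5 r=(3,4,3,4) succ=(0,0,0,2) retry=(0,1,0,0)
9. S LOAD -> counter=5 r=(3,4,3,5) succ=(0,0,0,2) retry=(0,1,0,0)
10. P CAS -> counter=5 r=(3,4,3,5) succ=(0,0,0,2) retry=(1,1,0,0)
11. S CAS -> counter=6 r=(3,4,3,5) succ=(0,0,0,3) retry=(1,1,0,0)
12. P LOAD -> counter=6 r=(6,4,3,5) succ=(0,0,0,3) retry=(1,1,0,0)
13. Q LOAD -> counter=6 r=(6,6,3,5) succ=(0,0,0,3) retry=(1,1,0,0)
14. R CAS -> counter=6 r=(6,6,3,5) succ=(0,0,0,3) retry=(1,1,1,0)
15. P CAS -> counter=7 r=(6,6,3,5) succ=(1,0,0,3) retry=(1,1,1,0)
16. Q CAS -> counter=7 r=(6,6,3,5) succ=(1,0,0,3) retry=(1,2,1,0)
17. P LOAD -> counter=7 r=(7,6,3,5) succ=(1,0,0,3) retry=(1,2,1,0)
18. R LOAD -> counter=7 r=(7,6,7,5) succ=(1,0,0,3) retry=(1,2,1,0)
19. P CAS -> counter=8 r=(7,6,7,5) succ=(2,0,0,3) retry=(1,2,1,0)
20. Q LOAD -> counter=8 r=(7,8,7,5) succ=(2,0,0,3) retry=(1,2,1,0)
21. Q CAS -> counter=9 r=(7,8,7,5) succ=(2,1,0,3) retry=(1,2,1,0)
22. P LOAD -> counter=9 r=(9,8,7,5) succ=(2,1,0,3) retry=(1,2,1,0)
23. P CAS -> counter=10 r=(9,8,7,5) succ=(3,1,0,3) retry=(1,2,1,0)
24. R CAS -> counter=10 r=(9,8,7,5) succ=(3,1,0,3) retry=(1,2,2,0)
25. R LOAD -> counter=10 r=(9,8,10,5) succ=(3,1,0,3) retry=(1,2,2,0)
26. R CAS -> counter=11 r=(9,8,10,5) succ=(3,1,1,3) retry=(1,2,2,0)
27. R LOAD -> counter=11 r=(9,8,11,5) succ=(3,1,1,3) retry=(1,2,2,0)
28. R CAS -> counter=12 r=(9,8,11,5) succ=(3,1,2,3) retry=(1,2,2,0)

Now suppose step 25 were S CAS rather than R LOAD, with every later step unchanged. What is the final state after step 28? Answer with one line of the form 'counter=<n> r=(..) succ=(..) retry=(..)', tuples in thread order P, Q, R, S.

counter=11 r=(9,8,10,5) succ=(3,1,1,3) retry=(1,2,3,1)

(re-executing from step 25 with the substitution; state before step 25: counter=10 r=(9,8,7,5) succ=(3,1,0,3) retry=(1,2,2,0))
25. S CAS -> counter=10 r=(9,8,7,5) succ=(3,1,0,3) retry=(1,2,2,1)
26. R CAS -> counter=10 r=(9,8,7,5) succ=(3,1,0,3) retry=(1,2,3,1)
27. R LOAD -> counter=10 r=(9,8,10,5) succ=(3,1,0,3) retry=(1,2,3,1)
28. R CAS -> counter=11 r=(9,8,10,5) succ=(3,1,1,3) retry=(1,2,3,1)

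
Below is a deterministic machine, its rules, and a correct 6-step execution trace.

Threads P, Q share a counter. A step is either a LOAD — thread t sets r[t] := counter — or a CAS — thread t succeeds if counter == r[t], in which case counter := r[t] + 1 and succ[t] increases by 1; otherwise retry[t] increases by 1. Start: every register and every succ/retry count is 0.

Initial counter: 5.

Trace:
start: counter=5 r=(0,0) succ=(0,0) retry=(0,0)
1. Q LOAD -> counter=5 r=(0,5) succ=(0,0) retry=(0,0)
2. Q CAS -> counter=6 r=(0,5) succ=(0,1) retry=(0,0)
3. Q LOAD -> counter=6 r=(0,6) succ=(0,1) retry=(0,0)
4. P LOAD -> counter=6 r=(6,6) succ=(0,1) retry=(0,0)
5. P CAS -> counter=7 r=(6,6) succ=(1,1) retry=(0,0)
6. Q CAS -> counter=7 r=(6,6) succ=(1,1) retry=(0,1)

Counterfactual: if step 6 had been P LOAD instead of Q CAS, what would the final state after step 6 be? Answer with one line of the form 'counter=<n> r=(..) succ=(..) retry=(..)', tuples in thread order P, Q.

(re-executing from step 6 with the substitution; state before step 6: counter=7 r=(6,6) succ=(1,1) retry=(0,0))
6. P LOAD -> counter=7 r=(7,6) succ=(1,1) retry=(0,0)

counter=7 r=(7,6) succ=(1,1) retry=(0,0)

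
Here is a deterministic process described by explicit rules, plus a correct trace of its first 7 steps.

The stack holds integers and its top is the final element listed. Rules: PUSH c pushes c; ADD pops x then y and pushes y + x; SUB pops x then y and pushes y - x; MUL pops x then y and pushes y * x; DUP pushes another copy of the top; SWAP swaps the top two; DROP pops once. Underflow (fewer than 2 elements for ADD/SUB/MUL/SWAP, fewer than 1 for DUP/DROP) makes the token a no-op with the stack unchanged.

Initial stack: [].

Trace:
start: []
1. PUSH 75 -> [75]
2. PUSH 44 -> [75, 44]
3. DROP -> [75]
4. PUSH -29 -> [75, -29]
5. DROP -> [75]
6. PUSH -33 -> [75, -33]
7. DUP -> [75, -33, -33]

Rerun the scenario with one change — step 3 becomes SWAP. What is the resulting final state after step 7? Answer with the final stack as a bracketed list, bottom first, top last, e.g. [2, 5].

(re-executing from step 3 with the substitution; state before step 3: [75, 44])
3. SWAP -> [44, 75]
4. PUSH -29 -> [44, 75, -29]
5. DROP -> [44, 75]
6. PUSH -33 -> [44, 75, -33]
7. DUP -> [44, 75, -33, -33]

[44, 75, -33, -33]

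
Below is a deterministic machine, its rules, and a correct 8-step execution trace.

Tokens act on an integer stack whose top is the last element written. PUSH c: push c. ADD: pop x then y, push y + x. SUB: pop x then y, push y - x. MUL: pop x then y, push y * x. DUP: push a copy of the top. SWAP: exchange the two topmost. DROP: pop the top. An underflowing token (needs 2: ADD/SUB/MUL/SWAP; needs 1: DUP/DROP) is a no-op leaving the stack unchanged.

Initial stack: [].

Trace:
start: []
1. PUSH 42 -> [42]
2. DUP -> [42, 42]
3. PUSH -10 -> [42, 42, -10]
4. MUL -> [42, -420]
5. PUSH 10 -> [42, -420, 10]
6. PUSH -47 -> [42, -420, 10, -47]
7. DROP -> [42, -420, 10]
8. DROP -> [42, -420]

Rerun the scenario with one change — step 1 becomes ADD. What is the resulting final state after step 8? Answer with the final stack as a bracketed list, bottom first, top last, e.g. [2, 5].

(re-executing from step 1 with the substitution; state before step 1: [])
1. ADD -> []
2. DUP -> []
3. PUSH -10 -> [-10]
4. MUL -> [-10]
5. PUSH 10 -> [-10, 10]
6. PUSH -47 -> [-10, 10, -47]
7. DROP -> [-10, 10]
8. DROP -> [-10]

[-10]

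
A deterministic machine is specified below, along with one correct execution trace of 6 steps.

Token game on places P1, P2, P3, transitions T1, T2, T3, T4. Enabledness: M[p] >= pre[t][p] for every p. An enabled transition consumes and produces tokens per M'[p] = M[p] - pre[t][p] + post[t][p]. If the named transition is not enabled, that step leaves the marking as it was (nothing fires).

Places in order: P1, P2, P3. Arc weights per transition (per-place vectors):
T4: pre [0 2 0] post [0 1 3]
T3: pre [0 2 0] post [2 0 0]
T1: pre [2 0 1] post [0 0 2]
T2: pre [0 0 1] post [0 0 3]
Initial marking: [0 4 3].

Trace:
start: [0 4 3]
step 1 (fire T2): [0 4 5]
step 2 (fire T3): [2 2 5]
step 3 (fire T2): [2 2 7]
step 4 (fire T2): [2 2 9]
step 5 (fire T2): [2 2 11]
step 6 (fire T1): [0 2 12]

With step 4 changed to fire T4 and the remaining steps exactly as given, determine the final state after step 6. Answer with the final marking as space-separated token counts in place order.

0 1 13

(re-executing from step 4 with the substitution; state before step 4: [2 2 7])
step 4 (fire T4): [2 1 10]
step 5 (fire T2): [2 1 12]
step 6 (fire T1): [0 1 13]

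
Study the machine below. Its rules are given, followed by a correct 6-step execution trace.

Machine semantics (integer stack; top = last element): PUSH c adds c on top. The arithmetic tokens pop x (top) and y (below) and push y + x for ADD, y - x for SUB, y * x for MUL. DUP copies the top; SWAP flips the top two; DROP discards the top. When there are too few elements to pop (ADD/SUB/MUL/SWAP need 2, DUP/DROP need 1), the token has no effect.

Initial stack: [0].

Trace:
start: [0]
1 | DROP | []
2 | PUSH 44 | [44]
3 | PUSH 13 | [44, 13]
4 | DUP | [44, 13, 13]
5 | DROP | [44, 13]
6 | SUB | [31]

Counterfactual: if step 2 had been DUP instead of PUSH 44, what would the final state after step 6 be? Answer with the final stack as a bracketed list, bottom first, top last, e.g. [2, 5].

[13]

(re-executing from step 2 with the substitution; state before step 2: [])
2 | DUP | []
3 | PUSH 13 | [13]
4 | DUP | [13, 13]
5 | DROP | [13]
6 | SUB | [13]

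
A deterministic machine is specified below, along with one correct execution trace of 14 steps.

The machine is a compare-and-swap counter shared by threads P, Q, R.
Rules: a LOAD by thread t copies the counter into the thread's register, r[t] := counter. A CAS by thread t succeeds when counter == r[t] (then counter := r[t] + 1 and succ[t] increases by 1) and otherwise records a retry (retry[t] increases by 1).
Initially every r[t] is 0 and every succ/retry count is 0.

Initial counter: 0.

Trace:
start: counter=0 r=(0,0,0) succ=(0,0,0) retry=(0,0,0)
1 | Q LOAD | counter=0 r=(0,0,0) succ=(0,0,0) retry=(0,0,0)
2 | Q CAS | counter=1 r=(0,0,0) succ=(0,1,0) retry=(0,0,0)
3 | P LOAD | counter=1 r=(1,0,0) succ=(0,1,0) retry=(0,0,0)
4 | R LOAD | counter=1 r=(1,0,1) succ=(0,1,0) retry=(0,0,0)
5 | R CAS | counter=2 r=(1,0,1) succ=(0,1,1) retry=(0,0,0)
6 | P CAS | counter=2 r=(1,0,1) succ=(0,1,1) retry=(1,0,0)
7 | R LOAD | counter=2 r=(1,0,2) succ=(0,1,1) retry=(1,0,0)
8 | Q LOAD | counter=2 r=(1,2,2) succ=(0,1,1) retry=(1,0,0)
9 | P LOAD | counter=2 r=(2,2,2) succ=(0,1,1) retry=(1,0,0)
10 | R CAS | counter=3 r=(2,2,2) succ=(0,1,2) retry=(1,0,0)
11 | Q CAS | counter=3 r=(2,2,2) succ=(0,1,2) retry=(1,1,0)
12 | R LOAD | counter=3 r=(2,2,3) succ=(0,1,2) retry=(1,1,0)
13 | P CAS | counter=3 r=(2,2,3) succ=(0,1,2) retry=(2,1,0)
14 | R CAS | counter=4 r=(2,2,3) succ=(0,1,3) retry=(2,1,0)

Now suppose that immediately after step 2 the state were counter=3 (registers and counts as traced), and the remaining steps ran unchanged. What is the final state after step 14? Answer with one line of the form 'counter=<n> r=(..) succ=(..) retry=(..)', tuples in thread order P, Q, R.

counter=6 r=(4,4,5) succ=(0,1,3) retry=(2,1,0)

state after step 2 := counter=3 r=(0,0,0) succ=(0,1,0) retry=(0,0,0)
3 | P LOAD | counter=3 r=(3,0,0) succ=(0,1,0) retry=(0,0,0)
4 | R LOAD | counter=3 r=(3,0,3) succ=(0,1,0) retry=(0,0,0)
5 | R CAS | counter=4 r=(3,0,3) succ=(0,1,1) retry=(0,0,0)
6 | P CAS | counter=4 r=(3,0,3) succ=(0,1,1) retry=(1,0,0)
7 | R LOAD | counter=4 r=(3,0,4) succ=(0,1,1) retry=(1,0,0)
8 | Q LOAD | counter=4 r=(3,4,4) succ=(0,1,1) retry=(1,0,0)
9 | P LOAD | counter=4 r=(4,4,4) succ=(0,1,1) retry=(1,0,0)
10 | R CAS | counter=5 r=(4,4,4) succ=(0,1,2) retry=(1,0,0)
11 | Q CAS | counter=5 r=(4,4,4) succ=(0,1,2) retry=(1,1,0)
12 | R LOAD | counter=5 r=(4,4,5) succ=(0,1,2) retry=(1,1,0)
13 | P CAS | counter=5 r=(4,4,5) succ=(0,1,2) retry=(2,1,0)
14 | R CAS | counter=6 r=(4,4,5) succ=(0,1,3) retry=(2,1,0)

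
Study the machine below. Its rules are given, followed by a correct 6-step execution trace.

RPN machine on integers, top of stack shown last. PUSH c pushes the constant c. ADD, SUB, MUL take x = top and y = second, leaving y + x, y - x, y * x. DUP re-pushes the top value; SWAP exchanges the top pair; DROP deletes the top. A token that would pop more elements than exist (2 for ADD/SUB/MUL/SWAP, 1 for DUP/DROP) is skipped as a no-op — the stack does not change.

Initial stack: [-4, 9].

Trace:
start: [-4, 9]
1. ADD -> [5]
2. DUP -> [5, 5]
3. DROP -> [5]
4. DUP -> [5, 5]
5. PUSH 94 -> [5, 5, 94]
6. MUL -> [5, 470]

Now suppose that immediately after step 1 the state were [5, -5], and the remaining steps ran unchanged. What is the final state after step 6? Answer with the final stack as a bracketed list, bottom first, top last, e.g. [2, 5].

[5, -5, -470]

state after step 1 := [5, -5]
2. DUP -> [5, -5, -5]
3. DROP -> [5, -5]
4. DUP -> [5, -5, -5]
5. PUSH 94 -> [5, -5, -5, 94]
6. MUL -> [5, -5, -470]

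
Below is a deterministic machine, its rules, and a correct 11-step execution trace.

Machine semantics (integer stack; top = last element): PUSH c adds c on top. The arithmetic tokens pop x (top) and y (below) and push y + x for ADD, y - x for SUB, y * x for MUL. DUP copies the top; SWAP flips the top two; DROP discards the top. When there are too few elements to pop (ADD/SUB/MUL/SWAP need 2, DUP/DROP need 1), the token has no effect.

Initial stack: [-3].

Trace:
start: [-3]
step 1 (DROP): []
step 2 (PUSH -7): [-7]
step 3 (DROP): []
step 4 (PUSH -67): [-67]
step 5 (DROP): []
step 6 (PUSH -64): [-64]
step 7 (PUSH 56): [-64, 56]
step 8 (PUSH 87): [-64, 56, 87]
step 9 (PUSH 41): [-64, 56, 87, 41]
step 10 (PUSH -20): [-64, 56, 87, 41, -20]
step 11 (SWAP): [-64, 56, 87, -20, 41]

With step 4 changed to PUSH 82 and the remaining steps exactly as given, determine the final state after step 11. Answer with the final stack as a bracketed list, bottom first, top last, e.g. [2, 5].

[-64, 56, 87, -20, 41]

(re-executing from step 4 with the substitution; state before step 4: [])
step 4 (PUSH 82): [82]
step 5 (DROP): []
step 6 (PUSH -64): [-64]
step 7 (PUSH 56): [-64, 56]
step 8 (PUSH 87): [-64, 56, 87]
step 9 (PUSH 41): [-64, 56, 87, 41]
step 10 (PUSH -20): [-64, 56, 87, 41, -20]
step 11 (SWAP): [-64, 56, 87, -20, 41]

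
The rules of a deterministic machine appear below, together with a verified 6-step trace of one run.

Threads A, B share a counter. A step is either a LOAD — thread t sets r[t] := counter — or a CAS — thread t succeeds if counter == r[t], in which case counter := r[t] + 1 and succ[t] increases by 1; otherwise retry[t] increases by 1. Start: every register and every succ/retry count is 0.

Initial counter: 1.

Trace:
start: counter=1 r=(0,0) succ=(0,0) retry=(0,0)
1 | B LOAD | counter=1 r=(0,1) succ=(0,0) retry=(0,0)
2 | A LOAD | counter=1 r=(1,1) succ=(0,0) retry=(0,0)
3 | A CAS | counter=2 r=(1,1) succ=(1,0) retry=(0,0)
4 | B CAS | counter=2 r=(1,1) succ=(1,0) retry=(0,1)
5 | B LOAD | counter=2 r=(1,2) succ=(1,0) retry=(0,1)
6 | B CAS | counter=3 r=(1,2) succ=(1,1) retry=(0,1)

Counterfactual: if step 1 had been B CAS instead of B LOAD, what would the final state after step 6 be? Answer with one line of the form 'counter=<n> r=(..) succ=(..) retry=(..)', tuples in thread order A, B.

(re-executing from step 1 with the substitution; state before step 1: counter=1 r=(0,0) succ=(0,0) retry=(0,0))
1 | B CAS | counter=1 r=(0,0) succ=(0,0) retry=(0,1)
2 | A LOAD | counter=1 r=(1,0) succ=(0,0) retry=(0,1)
3 | A CAS | counter=2 r=(1,0) succ=(1,0) retry=(0,1)
4 | B CAS | counter=2 r=(1,0) succ=(1,0) retry=(0,2)
5 | B LOAD | counter=2 r=(1,2) succ=(1,0) retry=(0,2)
6 | B CAS | counter=3 r=(1,2) succ=(1,1) retry=(0,2)

counter=3 r=(1,2) succ=(1,1) retry=(0,2)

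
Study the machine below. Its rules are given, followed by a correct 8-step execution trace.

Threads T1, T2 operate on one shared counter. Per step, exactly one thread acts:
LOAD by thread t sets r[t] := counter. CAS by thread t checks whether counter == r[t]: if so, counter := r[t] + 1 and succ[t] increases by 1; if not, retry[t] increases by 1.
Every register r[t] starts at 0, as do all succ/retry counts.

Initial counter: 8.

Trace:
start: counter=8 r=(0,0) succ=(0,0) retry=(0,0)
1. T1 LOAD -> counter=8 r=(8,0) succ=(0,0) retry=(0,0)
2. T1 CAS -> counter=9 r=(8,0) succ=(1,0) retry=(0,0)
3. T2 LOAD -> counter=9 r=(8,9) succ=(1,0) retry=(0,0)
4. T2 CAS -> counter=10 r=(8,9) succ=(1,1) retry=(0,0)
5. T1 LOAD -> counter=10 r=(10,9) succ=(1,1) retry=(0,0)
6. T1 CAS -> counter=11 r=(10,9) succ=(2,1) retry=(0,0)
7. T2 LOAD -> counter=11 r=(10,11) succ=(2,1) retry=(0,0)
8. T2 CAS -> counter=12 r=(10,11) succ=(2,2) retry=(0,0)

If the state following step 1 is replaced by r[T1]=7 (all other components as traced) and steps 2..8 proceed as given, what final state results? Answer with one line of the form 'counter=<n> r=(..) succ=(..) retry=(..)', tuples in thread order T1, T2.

state after step 1 := counter=8 r=(7,0) succ=(0,0) retry=(0,0)
2. T1 CAS -> counter=8 r=(7,0) succ=(0,0) retry=(1,0)
3. T2 LOAD -> counter=8 r=(7,8) succ=(0,0) retry=(1,0)
4. T2 CAS -> counter=9 r=(7,8) succ=(0,1) retry=(1,0)
5. T1 LOAD -> counter=9 r=(9,8) succ=(0,1) retry=(1,0)
6. T1 CAS -> counter=10 r=(9,8) succ=(1,1) retry=(1,0)
7. T2 LOAD -> counter=10 r=(9,10) succ=(1,1) retry=(1,0)
8. T2 CAS -> counter=11 r=(9,10) succ=(1,2) retry=(1,0)

counter=11 r=(9,10) succ=(1,2) retry=(1,0)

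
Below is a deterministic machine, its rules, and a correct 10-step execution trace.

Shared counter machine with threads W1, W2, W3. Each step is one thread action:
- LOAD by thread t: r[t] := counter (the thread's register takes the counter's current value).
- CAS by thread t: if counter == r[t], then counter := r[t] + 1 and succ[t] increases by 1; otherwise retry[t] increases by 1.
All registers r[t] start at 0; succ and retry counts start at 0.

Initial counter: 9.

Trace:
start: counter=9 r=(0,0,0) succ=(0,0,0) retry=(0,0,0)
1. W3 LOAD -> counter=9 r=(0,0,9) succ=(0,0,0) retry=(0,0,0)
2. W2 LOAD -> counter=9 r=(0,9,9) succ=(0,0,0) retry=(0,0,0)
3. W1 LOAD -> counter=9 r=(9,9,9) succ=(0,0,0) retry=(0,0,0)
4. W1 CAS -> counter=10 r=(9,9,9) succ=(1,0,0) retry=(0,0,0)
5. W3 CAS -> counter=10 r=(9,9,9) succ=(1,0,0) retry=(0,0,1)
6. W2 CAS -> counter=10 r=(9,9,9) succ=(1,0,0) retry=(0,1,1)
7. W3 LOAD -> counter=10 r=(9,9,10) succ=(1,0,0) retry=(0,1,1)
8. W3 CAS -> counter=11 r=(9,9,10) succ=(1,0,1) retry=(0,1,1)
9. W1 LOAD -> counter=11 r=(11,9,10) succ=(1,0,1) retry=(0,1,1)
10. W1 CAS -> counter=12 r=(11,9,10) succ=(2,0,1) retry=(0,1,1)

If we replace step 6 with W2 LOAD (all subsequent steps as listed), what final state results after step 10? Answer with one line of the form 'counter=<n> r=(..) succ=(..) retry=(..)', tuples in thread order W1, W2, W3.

(re-executing from step 6 with the substitution; state before step 6: counter=10 r=(9,9,9) succ=(1,0,0) retry=(0,0,1))
6. W2 LOAD -> counter=10 r=(9,10,9) succ=(1,0,0) retry=(0,0,1)
7. W3 LOAD -> counter=10 r=(9,10,10) succ=(1,0,0) retry=(0,0,1)
8. W3 CAS -> counter=11 r=(9,10,10) succ=(1,0,1) retry=(0,0,1)
9. W1 LOAD -> counter=11 r=(11,10,10) succ=(1,0,1) retry=(0,0,1)
10. W1 CAS -> counter=12 r=(11,10,10) succ=(2,0,1) retry=(0,0,1)

counter=12 r=(11,10,10) succ=(2,0,1) retry=(0,0,1)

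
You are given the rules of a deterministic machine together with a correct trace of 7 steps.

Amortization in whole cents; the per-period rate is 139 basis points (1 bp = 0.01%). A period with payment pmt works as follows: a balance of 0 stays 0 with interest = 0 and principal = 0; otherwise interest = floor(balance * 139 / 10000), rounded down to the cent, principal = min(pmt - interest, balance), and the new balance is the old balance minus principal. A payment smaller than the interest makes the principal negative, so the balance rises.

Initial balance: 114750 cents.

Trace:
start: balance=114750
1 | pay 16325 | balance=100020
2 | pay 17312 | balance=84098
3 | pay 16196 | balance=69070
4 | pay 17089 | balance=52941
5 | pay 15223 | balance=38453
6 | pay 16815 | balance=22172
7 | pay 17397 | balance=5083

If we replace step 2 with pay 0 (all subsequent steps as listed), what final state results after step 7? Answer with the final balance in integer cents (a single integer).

(re-executing from step 2 with the substitution; state before step 2: balance=100020)
2 | pay 0 | balance=101410
3 | pay 16196 | balance=86623
4 | pay 17089 | balance=70738
5 | pay 15223 | balance=56498
6 | pay 16815 | balance=40468
7 | pay 17397 | balance=23633

23633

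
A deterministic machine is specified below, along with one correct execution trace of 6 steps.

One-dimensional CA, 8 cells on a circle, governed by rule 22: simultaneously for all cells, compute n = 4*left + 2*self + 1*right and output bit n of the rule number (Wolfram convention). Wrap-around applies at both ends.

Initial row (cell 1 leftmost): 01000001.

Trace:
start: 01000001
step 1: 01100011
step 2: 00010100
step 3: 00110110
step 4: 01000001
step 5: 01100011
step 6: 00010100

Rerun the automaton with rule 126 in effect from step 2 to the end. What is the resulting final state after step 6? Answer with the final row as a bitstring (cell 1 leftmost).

11000001

(re-executing steps 2..6 under rule 126; state before step 2: 01100011)
step 2: 11110111
step 3: 00011100
step 4: 00110110
step 5: 01111111
step 6: 11000001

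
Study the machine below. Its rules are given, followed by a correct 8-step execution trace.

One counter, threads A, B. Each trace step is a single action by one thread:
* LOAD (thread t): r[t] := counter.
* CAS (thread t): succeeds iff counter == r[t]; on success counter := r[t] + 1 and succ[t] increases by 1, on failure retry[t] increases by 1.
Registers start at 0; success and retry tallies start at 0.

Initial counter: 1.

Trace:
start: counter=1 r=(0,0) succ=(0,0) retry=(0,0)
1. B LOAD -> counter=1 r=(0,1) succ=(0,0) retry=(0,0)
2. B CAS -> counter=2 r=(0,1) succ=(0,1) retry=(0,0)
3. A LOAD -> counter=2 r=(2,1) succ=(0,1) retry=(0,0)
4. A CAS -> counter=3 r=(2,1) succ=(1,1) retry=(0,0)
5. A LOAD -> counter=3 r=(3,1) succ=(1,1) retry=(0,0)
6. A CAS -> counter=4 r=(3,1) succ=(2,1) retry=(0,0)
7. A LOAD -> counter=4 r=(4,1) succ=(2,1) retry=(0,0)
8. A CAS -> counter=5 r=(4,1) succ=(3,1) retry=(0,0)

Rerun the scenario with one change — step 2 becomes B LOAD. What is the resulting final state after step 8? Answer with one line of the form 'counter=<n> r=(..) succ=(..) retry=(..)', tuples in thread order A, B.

(re-executing from step 2 with the substitution; state before step 2: counter=1 r=(0,1) succ=(0,0) retry=(0,0))
2. B LOAD -> counter=1 r=(0,1) succ=(0,0) retry=(0,0)
3. A LOAD -> counter=1 r=(1,1) succ=(0,0) retry=(0,0)
4. A CAS -> counter=2 r=(1,1) succ=(1,0) retry=(0,0)
5. A LOAD -> counter=2 r=(2,1) succ=(1,0) retry=(0,0)
6. A CAS -> counter=3 r=(2,1) succ=(2,0) retry=(0,0)
7. A LOAD -> counter=3 r=(3,1) succ=(2,0) retry=(0,0)
8. A CAS -> counter=4 r=(3,1) succ=(3,0) retry=(0,0)

counter=4 r=(3,1) succ=(3,0) retry=(0,0)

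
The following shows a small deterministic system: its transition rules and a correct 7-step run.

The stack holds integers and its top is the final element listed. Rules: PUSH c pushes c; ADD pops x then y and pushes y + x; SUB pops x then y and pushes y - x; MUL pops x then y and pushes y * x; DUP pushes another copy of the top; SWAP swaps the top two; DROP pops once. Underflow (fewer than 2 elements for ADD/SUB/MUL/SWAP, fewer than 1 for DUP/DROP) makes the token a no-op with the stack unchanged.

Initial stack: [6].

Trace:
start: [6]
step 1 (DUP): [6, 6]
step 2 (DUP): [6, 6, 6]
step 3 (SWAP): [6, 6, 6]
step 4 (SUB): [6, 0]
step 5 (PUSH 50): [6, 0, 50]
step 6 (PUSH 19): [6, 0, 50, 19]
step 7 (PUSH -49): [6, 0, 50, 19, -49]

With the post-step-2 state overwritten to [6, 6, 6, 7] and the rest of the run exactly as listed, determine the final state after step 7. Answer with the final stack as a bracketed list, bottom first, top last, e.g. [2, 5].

[6, 6, 1, 50, 19, -49]

state after step 2 := [6, 6, 6, 7]
step 3 (SWAP): [6, 6, 7, 6]
step 4 (SUB): [6, 6, 1]
step 5 (PUSH 50): [6, 6, 1, 50]
step 6 (PUSH 19): [6, 6, 1, 50, 19]
step 7 (PUSH -49): [6, 6, 1, 50, 19, -49]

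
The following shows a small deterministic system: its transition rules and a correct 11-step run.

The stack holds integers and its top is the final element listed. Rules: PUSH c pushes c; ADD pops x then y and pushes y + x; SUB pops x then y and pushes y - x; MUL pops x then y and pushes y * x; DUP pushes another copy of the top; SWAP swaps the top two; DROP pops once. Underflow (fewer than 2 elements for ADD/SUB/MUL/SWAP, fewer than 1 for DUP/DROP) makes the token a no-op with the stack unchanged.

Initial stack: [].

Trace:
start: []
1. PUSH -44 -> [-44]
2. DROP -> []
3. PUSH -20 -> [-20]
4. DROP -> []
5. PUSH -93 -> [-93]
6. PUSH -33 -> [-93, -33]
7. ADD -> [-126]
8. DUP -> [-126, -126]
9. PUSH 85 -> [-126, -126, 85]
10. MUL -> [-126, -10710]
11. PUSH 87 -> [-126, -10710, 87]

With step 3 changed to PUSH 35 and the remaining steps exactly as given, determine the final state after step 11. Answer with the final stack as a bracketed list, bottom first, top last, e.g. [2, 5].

(re-executing from step 3 with the substitution; state before step 3: [])
3. PUSH 35 -> [35]
4. DROP -> []
5. PUSH -93 -> [-93]
6. PUSH -33 -> [-93, -33]
7. ADD -> [-126]
8. DUP -> [-126, -126]
9. PUSH 85 -> [-126, -126, 85]
10. MUL -> [-126, -10710]
11. PUSH 87 -> [-126, -10710, 87]

[-126, -10710, 87]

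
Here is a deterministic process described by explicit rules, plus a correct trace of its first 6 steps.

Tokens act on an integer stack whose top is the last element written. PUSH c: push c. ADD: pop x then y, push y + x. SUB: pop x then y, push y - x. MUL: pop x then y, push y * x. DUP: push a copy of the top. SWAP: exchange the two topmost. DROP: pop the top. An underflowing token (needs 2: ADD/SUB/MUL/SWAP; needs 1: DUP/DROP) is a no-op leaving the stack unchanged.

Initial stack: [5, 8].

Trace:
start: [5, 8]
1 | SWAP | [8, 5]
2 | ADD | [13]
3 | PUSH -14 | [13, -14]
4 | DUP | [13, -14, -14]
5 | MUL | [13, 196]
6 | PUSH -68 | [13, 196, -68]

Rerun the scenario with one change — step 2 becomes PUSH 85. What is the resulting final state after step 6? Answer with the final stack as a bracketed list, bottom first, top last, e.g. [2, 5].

(re-executing from step 2 with the substitution; state before step 2: [8, 5])
2 | PUSH 85 | [8, 5, 85]
3 | PUSH -14 | [8, 5, 85, -14]
4 | DUP | [8, 5, 85, -14, -14]
5 | MUL | [8, 5, 85, 196]
6 | PUSH -68 | [8, 5, 85, 196, -68]

[8, 5, 85, 196, -68]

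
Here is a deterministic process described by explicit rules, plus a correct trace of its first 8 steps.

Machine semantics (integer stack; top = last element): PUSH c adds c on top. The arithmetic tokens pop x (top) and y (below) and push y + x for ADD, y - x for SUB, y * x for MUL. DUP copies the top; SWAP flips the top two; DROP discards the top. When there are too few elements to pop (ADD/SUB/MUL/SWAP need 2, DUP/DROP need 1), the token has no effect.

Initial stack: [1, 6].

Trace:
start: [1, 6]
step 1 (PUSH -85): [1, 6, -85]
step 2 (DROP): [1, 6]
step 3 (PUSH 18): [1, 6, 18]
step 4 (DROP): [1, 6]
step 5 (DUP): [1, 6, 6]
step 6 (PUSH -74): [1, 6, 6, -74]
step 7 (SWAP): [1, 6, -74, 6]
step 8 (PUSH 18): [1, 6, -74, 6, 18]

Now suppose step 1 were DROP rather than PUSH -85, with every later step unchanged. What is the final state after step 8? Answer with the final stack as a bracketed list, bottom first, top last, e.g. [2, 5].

[-74, 18]

(re-executing from step 1 with the substitution; state before step 1: [1, 6])
step 1 (DROP): [1]
step 2 (DROP): []
step 3 (PUSH 18): [18]
step 4 (DROP): []
step 5 (DUP): []
step 6 (PUSH -74): [-74]
step 7 (SWAP): [-74]
step 8 (PUSH 18): [-74, 18]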